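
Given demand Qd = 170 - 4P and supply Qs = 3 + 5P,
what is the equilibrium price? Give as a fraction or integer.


At equilibrium, Qd = Qs.
170 - 4P = 3 + 5P
170 - 3 = 4P + 5P
167 = 9P
P* = 167/9 = 167/9

167/9


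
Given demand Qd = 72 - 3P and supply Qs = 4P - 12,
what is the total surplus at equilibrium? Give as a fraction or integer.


Find equilibrium: 72 - 3P = 4P - 12
72 + 12 = 7P
P* = 84/7 = 12
Q* = 4*12 - 12 = 36
Inverse demand: P = 24 - Q/3, so P_max = 24
Inverse supply: P = 3 + Q/4, so P_min = 3
CS = (1/2) * 36 * (24 - 12) = 216
PS = (1/2) * 36 * (12 - 3) = 162
TS = CS + PS = 216 + 162 = 378

378


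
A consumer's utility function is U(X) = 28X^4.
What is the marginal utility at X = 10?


MU = dU/dX = 28*4*X^(4-1)
MU = 112*X^3
At X = 10:
MU = 112 * 10^3
MU = 112 * 1000 = 112000

112000


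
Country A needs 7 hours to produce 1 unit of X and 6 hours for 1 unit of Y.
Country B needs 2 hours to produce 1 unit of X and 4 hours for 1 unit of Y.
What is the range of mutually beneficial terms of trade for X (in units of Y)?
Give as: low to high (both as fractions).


Opportunity cost of X for Country A = hours_X / hours_Y = 7/6 = 7/6 units of Y
Opportunity cost of X for Country B = hours_X / hours_Y = 2/4 = 1/2 units of Y
Terms of trade must be between the two opportunity costs.
Range: 1/2 to 7/6

1/2 to 7/6


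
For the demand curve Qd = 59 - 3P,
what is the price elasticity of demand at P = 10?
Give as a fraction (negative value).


dQ/dP = -3
At P = 10: Q = 59 - 3*10 = 29
E = (dQ/dP)(P/Q) = (-3)(10/29) = -30/29

-30/29


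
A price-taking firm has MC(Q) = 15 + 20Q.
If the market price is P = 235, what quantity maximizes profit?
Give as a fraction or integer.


In perfect competition, profit is maximized where P = MC.
235 = 15 + 20Q
220 = 20Q
Q* = 220/20 = 11

11


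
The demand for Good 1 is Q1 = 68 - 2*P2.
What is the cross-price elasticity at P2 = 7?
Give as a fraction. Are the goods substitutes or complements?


dQ1/dP2 = -2
At P2 = 7: Q1 = 68 - 2*7 = 54
Exy = (dQ1/dP2)(P2/Q1) = -2 * 7 / 54 = -7/27
Since Exy < 0, the goods are complements.

-7/27 (complements)


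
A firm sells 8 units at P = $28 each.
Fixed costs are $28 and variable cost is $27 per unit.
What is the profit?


Total Revenue = P * Q = 28 * 8 = $224
Total Cost = FC + VC*Q = 28 + 27*8 = $244
Profit = TR - TC = 224 - 244 = $-20

$-20


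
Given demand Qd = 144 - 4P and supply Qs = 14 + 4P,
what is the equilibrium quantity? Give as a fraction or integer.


First find equilibrium price:
144 - 4P = 14 + 4P
P* = 130/8 = 65/4
Then substitute into demand:
Q* = 144 - 4 * 65/4 = 79

79


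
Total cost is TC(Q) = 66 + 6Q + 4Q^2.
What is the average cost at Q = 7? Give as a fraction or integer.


TC(7) = 66 + 6*7 + 4*7^2
TC(7) = 66 + 42 + 196 = 304
AC = TC/Q = 304/7 = 304/7

304/7


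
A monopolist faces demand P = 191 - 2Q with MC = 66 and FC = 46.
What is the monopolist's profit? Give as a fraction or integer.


MR = MC: 191 - 4Q = 66
Q* = 125/4
P* = 191 - 2*125/4 = 257/2
Profit = (P* - MC)*Q* - FC
= (257/2 - 66)*125/4 - 46
= 125/2*125/4 - 46
= 15625/8 - 46 = 15257/8

15257/8


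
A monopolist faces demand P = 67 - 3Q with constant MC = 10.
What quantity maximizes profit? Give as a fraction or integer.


TR = P*Q = (67 - 3Q)Q = 67Q - 3Q^2
MR = dTR/dQ = 67 - 6Q
Set MR = MC:
67 - 6Q = 10
57 = 6Q
Q* = 57/6 = 19/2

19/2


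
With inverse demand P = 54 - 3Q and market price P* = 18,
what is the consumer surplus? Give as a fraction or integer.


Maximum willingness to pay (at Q=0): P_max = 54
Quantity demanded at P* = 18:
Q* = (54 - 18)/3 = 12
CS = (1/2) * Q* * (P_max - P*)
CS = (1/2) * 12 * (54 - 18)
CS = (1/2) * 12 * 36 = 216

216


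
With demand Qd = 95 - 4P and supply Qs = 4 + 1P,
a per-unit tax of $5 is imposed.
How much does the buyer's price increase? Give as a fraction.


With a per-unit tax, the buyer's price increase depends on relative slopes.
Supply slope: d = 1, Demand slope: b = 4
Buyer's price increase = d * tax / (b + d)
= 1 * 5 / (4 + 1)
= 5 / 5 = 1

1


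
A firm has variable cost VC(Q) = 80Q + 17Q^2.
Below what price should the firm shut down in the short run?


AVC(Q) = VC(Q)/Q = 80 + 17Q
AVC is increasing in Q, so minimum AVC is at Q -> 0+.
Min AVC = 80
The firm should shut down if P < 80.

80


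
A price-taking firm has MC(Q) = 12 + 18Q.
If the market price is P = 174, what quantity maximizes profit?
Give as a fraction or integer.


In perfect competition, profit is maximized where P = MC.
174 = 12 + 18Q
162 = 18Q
Q* = 162/18 = 9

9


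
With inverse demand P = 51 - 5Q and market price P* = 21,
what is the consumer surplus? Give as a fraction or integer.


Maximum willingness to pay (at Q=0): P_max = 51
Quantity demanded at P* = 21:
Q* = (51 - 21)/5 = 6
CS = (1/2) * Q* * (P_max - P*)
CS = (1/2) * 6 * (51 - 21)
CS = (1/2) * 6 * 30 = 90

90


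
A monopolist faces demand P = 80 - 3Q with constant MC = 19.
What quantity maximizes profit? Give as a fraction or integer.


TR = P*Q = (80 - 3Q)Q = 80Q - 3Q^2
MR = dTR/dQ = 80 - 6Q
Set MR = MC:
80 - 6Q = 19
61 = 6Q
Q* = 61/6 = 61/6

61/6


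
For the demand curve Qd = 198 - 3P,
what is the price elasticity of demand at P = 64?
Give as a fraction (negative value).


dQ/dP = -3
At P = 64: Q = 198 - 3*64 = 6
E = (dQ/dP)(P/Q) = (-3)(64/6) = -32

-32


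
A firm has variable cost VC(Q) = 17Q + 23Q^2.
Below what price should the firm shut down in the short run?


AVC(Q) = VC(Q)/Q = 17 + 23Q
AVC is increasing in Q, so minimum AVC is at Q -> 0+.
Min AVC = 17
The firm should shut down if P < 17.

17


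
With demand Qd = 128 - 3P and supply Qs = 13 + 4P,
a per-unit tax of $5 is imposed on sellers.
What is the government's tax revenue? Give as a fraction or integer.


With tax on sellers, new supply: Qs' = 13 + 4(P - 5)
= 4P - 7
New equilibrium quantity:
Q_new = 491/7
Tax revenue = tax * Q_new = 5 * 491/7 = 2455/7

2455/7


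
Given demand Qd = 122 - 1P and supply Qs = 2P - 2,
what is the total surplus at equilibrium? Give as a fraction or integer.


Find equilibrium: 122 - 1P = 2P - 2
122 + 2 = 3P
P* = 124/3 = 124/3
Q* = 2*124/3 - 2 = 242/3
Inverse demand: P = 122 - Q/1, so P_max = 122
Inverse supply: P = 1 + Q/2, so P_min = 1
CS = (1/2) * 242/3 * (122 - 124/3) = 29282/9
PS = (1/2) * 242/3 * (124/3 - 1) = 14641/9
TS = CS + PS = 29282/9 + 14641/9 = 14641/3

14641/3


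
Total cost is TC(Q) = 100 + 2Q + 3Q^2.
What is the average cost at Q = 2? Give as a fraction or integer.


TC(2) = 100 + 2*2 + 3*2^2
TC(2) = 100 + 4 + 12 = 116
AC = TC/Q = 116/2 = 58

58


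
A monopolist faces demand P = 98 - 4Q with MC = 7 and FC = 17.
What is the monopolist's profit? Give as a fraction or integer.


MR = MC: 98 - 8Q = 7
Q* = 91/8
P* = 98 - 4*91/8 = 105/2
Profit = (P* - MC)*Q* - FC
= (105/2 - 7)*91/8 - 17
= 91/2*91/8 - 17
= 8281/16 - 17 = 8009/16

8009/16


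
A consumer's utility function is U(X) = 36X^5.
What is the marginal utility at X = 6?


MU = dU/dX = 36*5*X^(5-1)
MU = 180*X^4
At X = 6:
MU = 180 * 6^4
MU = 180 * 1296 = 233280

233280


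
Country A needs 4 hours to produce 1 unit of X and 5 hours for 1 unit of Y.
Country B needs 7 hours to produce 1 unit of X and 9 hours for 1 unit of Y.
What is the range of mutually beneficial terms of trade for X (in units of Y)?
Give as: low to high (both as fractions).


Opportunity cost of X for Country A = hours_X / hours_Y = 4/5 = 4/5 units of Y
Opportunity cost of X for Country B = hours_X / hours_Y = 7/9 = 7/9 units of Y
Terms of trade must be between the two opportunity costs.
Range: 7/9 to 4/5

7/9 to 4/5


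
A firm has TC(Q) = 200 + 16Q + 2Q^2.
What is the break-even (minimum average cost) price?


AC(Q) = 200/Q + 16 + 2Q
To minimize: dAC/dQ = -200/Q^2 + 2 = 0
Q^2 = 200/2 = 100
Q* = 10
Min AC = 200/10 + 16 + 2*10
Min AC = 20 + 16 + 20 = 56

56


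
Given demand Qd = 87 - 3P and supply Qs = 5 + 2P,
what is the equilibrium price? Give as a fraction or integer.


At equilibrium, Qd = Qs.
87 - 3P = 5 + 2P
87 - 5 = 3P + 2P
82 = 5P
P* = 82/5 = 82/5

82/5


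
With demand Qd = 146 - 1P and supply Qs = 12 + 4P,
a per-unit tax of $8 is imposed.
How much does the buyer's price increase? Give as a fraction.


With a per-unit tax, the buyer's price increase depends on relative slopes.
Supply slope: d = 4, Demand slope: b = 1
Buyer's price increase = d * tax / (b + d)
= 4 * 8 / (1 + 4)
= 32 / 5 = 32/5

32/5


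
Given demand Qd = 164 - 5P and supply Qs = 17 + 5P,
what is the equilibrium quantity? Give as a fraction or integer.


First find equilibrium price:
164 - 5P = 17 + 5P
P* = 147/10 = 147/10
Then substitute into demand:
Q* = 164 - 5 * 147/10 = 181/2

181/2


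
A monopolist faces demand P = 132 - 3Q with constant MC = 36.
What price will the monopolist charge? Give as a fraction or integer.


MR = 132 - 6Q
Set MR = MC: 132 - 6Q = 36
Q* = 16
Substitute into demand:
P* = 132 - 3*16 = 84

84


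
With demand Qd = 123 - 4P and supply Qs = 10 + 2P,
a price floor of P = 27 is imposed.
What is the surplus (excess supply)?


At P = 27:
Qd = 123 - 4*27 = 15
Qs = 10 + 2*27 = 64
Surplus = Qs - Qd = 64 - 15 = 49

49


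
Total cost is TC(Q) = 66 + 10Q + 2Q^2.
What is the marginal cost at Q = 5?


MC = dTC/dQ = 10 + 2*2*Q
At Q = 5:
MC = 10 + 4*5
MC = 10 + 20 = 30

30


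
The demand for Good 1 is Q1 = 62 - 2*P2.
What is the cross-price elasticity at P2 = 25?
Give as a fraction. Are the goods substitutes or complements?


dQ1/dP2 = -2
At P2 = 25: Q1 = 62 - 2*25 = 12
Exy = (dQ1/dP2)(P2/Q1) = -2 * 25 / 12 = -25/6
Since Exy < 0, the goods are complements.

-25/6 (complements)


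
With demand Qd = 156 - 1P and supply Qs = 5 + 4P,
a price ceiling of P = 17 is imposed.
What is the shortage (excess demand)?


At P = 17:
Qd = 156 - 1*17 = 139
Qs = 5 + 4*17 = 73
Shortage = Qd - Qs = 139 - 73 = 66

66


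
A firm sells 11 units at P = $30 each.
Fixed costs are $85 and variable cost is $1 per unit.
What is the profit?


Total Revenue = P * Q = 30 * 11 = $330
Total Cost = FC + VC*Q = 85 + 1*11 = $96
Profit = TR - TC = 330 - 96 = $234

$234


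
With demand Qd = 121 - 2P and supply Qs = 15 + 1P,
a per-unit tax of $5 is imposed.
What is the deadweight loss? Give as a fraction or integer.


Pre-tax equilibrium quantity: Q* = 151/3
Post-tax equilibrium quantity: Q_tax = 47
Reduction in quantity: Q* - Q_tax = 10/3
DWL = (1/2) * tax * (Q* - Q_tax)
DWL = (1/2) * 5 * 10/3 = 25/3

25/3


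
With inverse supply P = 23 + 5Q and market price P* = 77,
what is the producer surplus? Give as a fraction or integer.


Minimum supply price (at Q=0): P_min = 23
Quantity supplied at P* = 77:
Q* = (77 - 23)/5 = 54/5
PS = (1/2) * Q* * (P* - P_min)
PS = (1/2) * 54/5 * (77 - 23)
PS = (1/2) * 54/5 * 54 = 1458/5

1458/5


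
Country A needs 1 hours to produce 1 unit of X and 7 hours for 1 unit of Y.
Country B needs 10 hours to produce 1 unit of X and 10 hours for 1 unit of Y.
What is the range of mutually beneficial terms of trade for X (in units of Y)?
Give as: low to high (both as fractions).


Opportunity cost of X for Country A = hours_X / hours_Y = 1/7 = 1/7 units of Y
Opportunity cost of X for Country B = hours_X / hours_Y = 10/10 = 1 units of Y
Terms of trade must be between the two opportunity costs.
Range: 1/7 to 1

1/7 to 1


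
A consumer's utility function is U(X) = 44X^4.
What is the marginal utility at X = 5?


MU = dU/dX = 44*4*X^(4-1)
MU = 176*X^3
At X = 5:
MU = 176 * 5^3
MU = 176 * 125 = 22000

22000


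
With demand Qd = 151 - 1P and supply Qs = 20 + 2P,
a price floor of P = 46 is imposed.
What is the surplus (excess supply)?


At P = 46:
Qd = 151 - 1*46 = 105
Qs = 20 + 2*46 = 112
Surplus = Qs - Qd = 112 - 105 = 7

7


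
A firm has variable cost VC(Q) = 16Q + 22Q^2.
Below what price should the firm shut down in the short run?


AVC(Q) = VC(Q)/Q = 16 + 22Q
AVC is increasing in Q, so minimum AVC is at Q -> 0+.
Min AVC = 16
The firm should shut down if P < 16.

16


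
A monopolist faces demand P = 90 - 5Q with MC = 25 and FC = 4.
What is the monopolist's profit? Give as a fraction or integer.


MR = MC: 90 - 10Q = 25
Q* = 13/2
P* = 90 - 5*13/2 = 115/2
Profit = (P* - MC)*Q* - FC
= (115/2 - 25)*13/2 - 4
= 65/2*13/2 - 4
= 845/4 - 4 = 829/4

829/4


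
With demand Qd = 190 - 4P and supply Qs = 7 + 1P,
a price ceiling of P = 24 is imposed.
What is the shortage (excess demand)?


At P = 24:
Qd = 190 - 4*24 = 94
Qs = 7 + 1*24 = 31
Shortage = Qd - Qs = 94 - 31 = 63

63


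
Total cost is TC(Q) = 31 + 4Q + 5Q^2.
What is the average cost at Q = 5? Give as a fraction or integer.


TC(5) = 31 + 4*5 + 5*5^2
TC(5) = 31 + 20 + 125 = 176
AC = TC/Q = 176/5 = 176/5

176/5


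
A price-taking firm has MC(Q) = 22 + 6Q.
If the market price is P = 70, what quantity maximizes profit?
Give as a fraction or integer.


In perfect competition, profit is maximized where P = MC.
70 = 22 + 6Q
48 = 6Q
Q* = 48/6 = 8

8


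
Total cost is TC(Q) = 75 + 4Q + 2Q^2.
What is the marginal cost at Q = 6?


MC = dTC/dQ = 4 + 2*2*Q
At Q = 6:
MC = 4 + 4*6
MC = 4 + 24 = 28

28


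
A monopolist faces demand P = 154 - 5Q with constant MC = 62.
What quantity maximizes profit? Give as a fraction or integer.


TR = P*Q = (154 - 5Q)Q = 154Q - 5Q^2
MR = dTR/dQ = 154 - 10Q
Set MR = MC:
154 - 10Q = 62
92 = 10Q
Q* = 92/10 = 46/5

46/5


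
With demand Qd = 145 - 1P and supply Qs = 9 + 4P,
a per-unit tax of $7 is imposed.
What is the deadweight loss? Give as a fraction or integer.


Pre-tax equilibrium quantity: Q* = 589/5
Post-tax equilibrium quantity: Q_tax = 561/5
Reduction in quantity: Q* - Q_tax = 28/5
DWL = (1/2) * tax * (Q* - Q_tax)
DWL = (1/2) * 7 * 28/5 = 98/5

98/5


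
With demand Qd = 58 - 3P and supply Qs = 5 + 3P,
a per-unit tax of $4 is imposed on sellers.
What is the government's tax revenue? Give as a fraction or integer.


With tax on sellers, new supply: Qs' = 5 + 3(P - 4)
= 3P - 7
New equilibrium quantity:
Q_new = 51/2
Tax revenue = tax * Q_new = 4 * 51/2 = 102

102


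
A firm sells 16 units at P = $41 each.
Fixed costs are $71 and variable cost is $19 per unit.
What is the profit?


Total Revenue = P * Q = 41 * 16 = $656
Total Cost = FC + VC*Q = 71 + 19*16 = $375
Profit = TR - TC = 656 - 375 = $281

$281


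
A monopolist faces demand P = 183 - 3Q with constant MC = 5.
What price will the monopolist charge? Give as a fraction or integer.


MR = 183 - 6Q
Set MR = MC: 183 - 6Q = 5
Q* = 89/3
Substitute into demand:
P* = 183 - 3*89/3 = 94

94


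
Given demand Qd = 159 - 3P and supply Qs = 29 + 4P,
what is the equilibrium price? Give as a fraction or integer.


At equilibrium, Qd = Qs.
159 - 3P = 29 + 4P
159 - 29 = 3P + 4P
130 = 7P
P* = 130/7 = 130/7

130/7


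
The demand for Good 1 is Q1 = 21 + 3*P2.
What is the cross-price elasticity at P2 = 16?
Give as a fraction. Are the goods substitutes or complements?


dQ1/dP2 = 3
At P2 = 16: Q1 = 21 + 3*16 = 69
Exy = (dQ1/dP2)(P2/Q1) = 3 * 16 / 69 = 16/23
Since Exy > 0, the goods are substitutes.

16/23 (substitutes)


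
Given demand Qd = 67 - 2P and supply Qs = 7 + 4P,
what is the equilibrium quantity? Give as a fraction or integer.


First find equilibrium price:
67 - 2P = 7 + 4P
P* = 60/6 = 10
Then substitute into demand:
Q* = 67 - 2 * 10 = 47

47


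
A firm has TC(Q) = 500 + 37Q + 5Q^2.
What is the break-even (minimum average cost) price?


AC(Q) = 500/Q + 37 + 5Q
To minimize: dAC/dQ = -500/Q^2 + 5 = 0
Q^2 = 500/5 = 100
Q* = 10
Min AC = 500/10 + 37 + 5*10
Min AC = 50 + 37 + 50 = 137

137


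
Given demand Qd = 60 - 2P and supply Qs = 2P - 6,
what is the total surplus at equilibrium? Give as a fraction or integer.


Find equilibrium: 60 - 2P = 2P - 6
60 + 6 = 4P
P* = 66/4 = 33/2
Q* = 2*33/2 - 6 = 27
Inverse demand: P = 30 - Q/2, so P_max = 30
Inverse supply: P = 3 + Q/2, so P_min = 3
CS = (1/2) * 27 * (30 - 33/2) = 729/4
PS = (1/2) * 27 * (33/2 - 3) = 729/4
TS = CS + PS = 729/4 + 729/4 = 729/2

729/2


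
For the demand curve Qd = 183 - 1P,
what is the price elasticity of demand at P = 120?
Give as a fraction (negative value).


dQ/dP = -1
At P = 120: Q = 183 - 1*120 = 63
E = (dQ/dP)(P/Q) = (-1)(120/63) = -40/21

-40/21


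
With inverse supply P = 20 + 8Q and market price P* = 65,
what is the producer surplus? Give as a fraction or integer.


Minimum supply price (at Q=0): P_min = 20
Quantity supplied at P* = 65:
Q* = (65 - 20)/8 = 45/8
PS = (1/2) * Q* * (P* - P_min)
PS = (1/2) * 45/8 * (65 - 20)
PS = (1/2) * 45/8 * 45 = 2025/16

2025/16


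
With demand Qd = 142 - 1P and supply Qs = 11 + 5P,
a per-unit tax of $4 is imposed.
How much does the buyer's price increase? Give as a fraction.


With a per-unit tax, the buyer's price increase depends on relative slopes.
Supply slope: d = 5, Demand slope: b = 1
Buyer's price increase = d * tax / (b + d)
= 5 * 4 / (1 + 5)
= 20 / 6 = 10/3

10/3


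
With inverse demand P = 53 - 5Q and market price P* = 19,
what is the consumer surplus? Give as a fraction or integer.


Maximum willingness to pay (at Q=0): P_max = 53
Quantity demanded at P* = 19:
Q* = (53 - 19)/5 = 34/5
CS = (1/2) * Q* * (P_max - P*)
CS = (1/2) * 34/5 * (53 - 19)
CS = (1/2) * 34/5 * 34 = 578/5

578/5


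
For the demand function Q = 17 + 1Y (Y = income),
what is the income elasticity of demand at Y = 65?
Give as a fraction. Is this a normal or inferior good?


dQ/dY = 1
At Y = 65: Q = 17 + 1*65 = 82
Ey = (dQ/dY)(Y/Q) = 1 * 65 / 82 = 65/82
Since Ey > 0, this is a normal good.

65/82 (normal good)


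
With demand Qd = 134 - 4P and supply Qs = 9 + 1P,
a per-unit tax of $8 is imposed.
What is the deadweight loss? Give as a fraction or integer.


Pre-tax equilibrium quantity: Q* = 34
Post-tax equilibrium quantity: Q_tax = 138/5
Reduction in quantity: Q* - Q_tax = 32/5
DWL = (1/2) * tax * (Q* - Q_tax)
DWL = (1/2) * 8 * 32/5 = 128/5

128/5


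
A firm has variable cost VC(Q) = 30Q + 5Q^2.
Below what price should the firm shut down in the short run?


AVC(Q) = VC(Q)/Q = 30 + 5Q
AVC is increasing in Q, so minimum AVC is at Q -> 0+.
Min AVC = 30
The firm should shut down if P < 30.

30


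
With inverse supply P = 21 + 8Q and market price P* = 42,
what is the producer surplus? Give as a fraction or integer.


Minimum supply price (at Q=0): P_min = 21
Quantity supplied at P* = 42:
Q* = (42 - 21)/8 = 21/8
PS = (1/2) * Q* * (P* - P_min)
PS = (1/2) * 21/8 * (42 - 21)
PS = (1/2) * 21/8 * 21 = 441/16

441/16


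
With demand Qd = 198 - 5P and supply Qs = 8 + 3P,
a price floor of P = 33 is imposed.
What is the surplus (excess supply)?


At P = 33:
Qd = 198 - 5*33 = 33
Qs = 8 + 3*33 = 107
Surplus = Qs - Qd = 107 - 33 = 74

74


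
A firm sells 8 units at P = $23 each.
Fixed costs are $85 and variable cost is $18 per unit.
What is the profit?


Total Revenue = P * Q = 23 * 8 = $184
Total Cost = FC + VC*Q = 85 + 18*8 = $229
Profit = TR - TC = 184 - 229 = $-45

$-45


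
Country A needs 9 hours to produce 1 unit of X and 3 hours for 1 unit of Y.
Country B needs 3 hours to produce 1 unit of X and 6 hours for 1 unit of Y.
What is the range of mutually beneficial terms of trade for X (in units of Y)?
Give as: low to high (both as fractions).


Opportunity cost of X for Country A = hours_X / hours_Y = 9/3 = 3 units of Y
Opportunity cost of X for Country B = hours_X / hours_Y = 3/6 = 1/2 units of Y
Terms of trade must be between the two opportunity costs.
Range: 1/2 to 3

1/2 to 3


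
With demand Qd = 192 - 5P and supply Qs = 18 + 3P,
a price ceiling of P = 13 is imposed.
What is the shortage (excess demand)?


At P = 13:
Qd = 192 - 5*13 = 127
Qs = 18 + 3*13 = 57
Shortage = Qd - Qs = 127 - 57 = 70

70


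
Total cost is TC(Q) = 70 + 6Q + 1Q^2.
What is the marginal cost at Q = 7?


MC = dTC/dQ = 6 + 2*1*Q
At Q = 7:
MC = 6 + 2*7
MC = 6 + 14 = 20

20


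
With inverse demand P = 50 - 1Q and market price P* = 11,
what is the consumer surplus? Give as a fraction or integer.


Maximum willingness to pay (at Q=0): P_max = 50
Quantity demanded at P* = 11:
Q* = (50 - 11)/1 = 39
CS = (1/2) * Q* * (P_max - P*)
CS = (1/2) * 39 * (50 - 11)
CS = (1/2) * 39 * 39 = 1521/2

1521/2


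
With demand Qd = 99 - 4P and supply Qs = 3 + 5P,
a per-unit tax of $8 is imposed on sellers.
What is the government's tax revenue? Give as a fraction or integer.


With tax on sellers, new supply: Qs' = 3 + 5(P - 8)
= 5P - 37
New equilibrium quantity:
Q_new = 347/9
Tax revenue = tax * Q_new = 8 * 347/9 = 2776/9

2776/9


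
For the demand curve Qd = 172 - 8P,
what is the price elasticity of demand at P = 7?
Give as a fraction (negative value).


dQ/dP = -8
At P = 7: Q = 172 - 8*7 = 116
E = (dQ/dP)(P/Q) = (-8)(7/116) = -14/29

-14/29


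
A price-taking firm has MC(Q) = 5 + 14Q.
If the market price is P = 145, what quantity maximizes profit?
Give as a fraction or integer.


In perfect competition, profit is maximized where P = MC.
145 = 5 + 14Q
140 = 14Q
Q* = 140/14 = 10

10


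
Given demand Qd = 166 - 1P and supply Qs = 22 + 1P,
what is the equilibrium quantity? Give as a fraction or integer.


First find equilibrium price:
166 - 1P = 22 + 1P
P* = 144/2 = 72
Then substitute into demand:
Q* = 166 - 1 * 72 = 94

94


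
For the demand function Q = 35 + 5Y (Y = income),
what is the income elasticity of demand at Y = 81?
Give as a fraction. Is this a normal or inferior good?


dQ/dY = 5
At Y = 81: Q = 35 + 5*81 = 440
Ey = (dQ/dY)(Y/Q) = 5 * 81 / 440 = 81/88
Since Ey > 0, this is a normal good.

81/88 (normal good)


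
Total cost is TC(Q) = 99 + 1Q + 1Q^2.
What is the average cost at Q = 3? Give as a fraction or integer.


TC(3) = 99 + 1*3 + 1*3^2
TC(3) = 99 + 3 + 9 = 111
AC = TC/Q = 111/3 = 37

37


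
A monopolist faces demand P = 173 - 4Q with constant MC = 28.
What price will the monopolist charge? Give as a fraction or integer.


MR = 173 - 8Q
Set MR = MC: 173 - 8Q = 28
Q* = 145/8
Substitute into demand:
P* = 173 - 4*145/8 = 201/2

201/2


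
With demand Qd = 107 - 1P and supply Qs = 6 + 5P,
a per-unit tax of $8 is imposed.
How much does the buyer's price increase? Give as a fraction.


With a per-unit tax, the buyer's price increase depends on relative slopes.
Supply slope: d = 5, Demand slope: b = 1
Buyer's price increase = d * tax / (b + d)
= 5 * 8 / (1 + 5)
= 40 / 6 = 20/3

20/3


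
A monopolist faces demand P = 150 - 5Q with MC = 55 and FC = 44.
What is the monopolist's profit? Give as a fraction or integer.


MR = MC: 150 - 10Q = 55
Q* = 19/2
P* = 150 - 5*19/2 = 205/2
Profit = (P* - MC)*Q* - FC
= (205/2 - 55)*19/2 - 44
= 95/2*19/2 - 44
= 1805/4 - 44 = 1629/4

1629/4


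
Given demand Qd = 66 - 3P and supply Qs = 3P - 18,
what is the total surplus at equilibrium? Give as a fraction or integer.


Find equilibrium: 66 - 3P = 3P - 18
66 + 18 = 6P
P* = 84/6 = 14
Q* = 3*14 - 18 = 24
Inverse demand: P = 22 - Q/3, so P_max = 22
Inverse supply: P = 6 + Q/3, so P_min = 6
CS = (1/2) * 24 * (22 - 14) = 96
PS = (1/2) * 24 * (14 - 6) = 96
TS = CS + PS = 96 + 96 = 192

192


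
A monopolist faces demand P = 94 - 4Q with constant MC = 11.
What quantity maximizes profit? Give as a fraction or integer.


TR = P*Q = (94 - 4Q)Q = 94Q - 4Q^2
MR = dTR/dQ = 94 - 8Q
Set MR = MC:
94 - 8Q = 11
83 = 8Q
Q* = 83/8 = 83/8

83/8


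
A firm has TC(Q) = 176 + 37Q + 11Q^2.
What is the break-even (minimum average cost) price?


AC(Q) = 176/Q + 37 + 11Q
To minimize: dAC/dQ = -176/Q^2 + 11 = 0
Q^2 = 176/11 = 16
Q* = 4
Min AC = 176/4 + 37 + 11*4
Min AC = 44 + 37 + 44 = 125

125


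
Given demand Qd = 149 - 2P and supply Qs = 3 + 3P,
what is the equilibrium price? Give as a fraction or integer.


At equilibrium, Qd = Qs.
149 - 2P = 3 + 3P
149 - 3 = 2P + 3P
146 = 5P
P* = 146/5 = 146/5

146/5


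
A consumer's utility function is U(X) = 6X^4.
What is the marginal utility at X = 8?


MU = dU/dX = 6*4*X^(4-1)
MU = 24*X^3
At X = 8:
MU = 24 * 8^3
MU = 24 * 512 = 12288

12288


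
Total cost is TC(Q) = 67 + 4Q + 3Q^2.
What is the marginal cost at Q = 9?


MC = dTC/dQ = 4 + 2*3*Q
At Q = 9:
MC = 4 + 6*9
MC = 4 + 54 = 58

58


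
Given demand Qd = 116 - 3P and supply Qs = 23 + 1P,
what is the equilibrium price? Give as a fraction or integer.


At equilibrium, Qd = Qs.
116 - 3P = 23 + 1P
116 - 23 = 3P + 1P
93 = 4P
P* = 93/4 = 93/4

93/4


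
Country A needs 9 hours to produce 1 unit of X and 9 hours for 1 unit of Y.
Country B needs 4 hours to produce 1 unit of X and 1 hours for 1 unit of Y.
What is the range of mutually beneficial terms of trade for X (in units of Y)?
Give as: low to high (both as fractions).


Opportunity cost of X for Country A = hours_X / hours_Y = 9/9 = 1 units of Y
Opportunity cost of X for Country B = hours_X / hours_Y = 4/1 = 4 units of Y
Terms of trade must be between the two opportunity costs.
Range: 1 to 4

1 to 4


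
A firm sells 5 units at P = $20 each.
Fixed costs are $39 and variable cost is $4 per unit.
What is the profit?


Total Revenue = P * Q = 20 * 5 = $100
Total Cost = FC + VC*Q = 39 + 4*5 = $59
Profit = TR - TC = 100 - 59 = $41

$41


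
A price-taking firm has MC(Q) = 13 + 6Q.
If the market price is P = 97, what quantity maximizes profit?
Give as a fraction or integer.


In perfect competition, profit is maximized where P = MC.
97 = 13 + 6Q
84 = 6Q
Q* = 84/6 = 14

14


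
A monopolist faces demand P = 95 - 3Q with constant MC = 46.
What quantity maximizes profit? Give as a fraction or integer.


TR = P*Q = (95 - 3Q)Q = 95Q - 3Q^2
MR = dTR/dQ = 95 - 6Q
Set MR = MC:
95 - 6Q = 46
49 = 6Q
Q* = 49/6 = 49/6

49/6


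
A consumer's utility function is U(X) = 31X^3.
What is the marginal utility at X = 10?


MU = dU/dX = 31*3*X^(3-1)
MU = 93*X^2
At X = 10:
MU = 93 * 10^2
MU = 93 * 100 = 9300

9300


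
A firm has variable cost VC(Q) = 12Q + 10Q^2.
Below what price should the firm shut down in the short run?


AVC(Q) = VC(Q)/Q = 12 + 10Q
AVC is increasing in Q, so minimum AVC is at Q -> 0+.
Min AVC = 12
The firm should shut down if P < 12.

12


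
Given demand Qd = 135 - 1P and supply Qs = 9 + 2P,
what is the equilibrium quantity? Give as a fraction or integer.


First find equilibrium price:
135 - 1P = 9 + 2P
P* = 126/3 = 42
Then substitute into demand:
Q* = 135 - 1 * 42 = 93

93


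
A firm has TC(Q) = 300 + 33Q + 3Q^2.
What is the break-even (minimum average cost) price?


AC(Q) = 300/Q + 33 + 3Q
To minimize: dAC/dQ = -300/Q^2 + 3 = 0
Q^2 = 300/3 = 100
Q* = 10
Min AC = 300/10 + 33 + 3*10
Min AC = 30 + 33 + 30 = 93

93


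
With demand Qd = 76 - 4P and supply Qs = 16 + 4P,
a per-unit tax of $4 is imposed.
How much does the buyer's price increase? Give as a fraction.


With a per-unit tax, the buyer's price increase depends on relative slopes.
Supply slope: d = 4, Demand slope: b = 4
Buyer's price increase = d * tax / (b + d)
= 4 * 4 / (4 + 4)
= 16 / 8 = 2

2


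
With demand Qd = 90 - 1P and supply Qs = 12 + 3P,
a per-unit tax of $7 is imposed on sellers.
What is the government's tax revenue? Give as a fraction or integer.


With tax on sellers, new supply: Qs' = 12 + 3(P - 7)
= 3P - 9
New equilibrium quantity:
Q_new = 261/4
Tax revenue = tax * Q_new = 7 * 261/4 = 1827/4

1827/4


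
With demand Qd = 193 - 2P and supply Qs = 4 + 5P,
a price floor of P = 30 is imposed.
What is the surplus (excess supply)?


At P = 30:
Qd = 193 - 2*30 = 133
Qs = 4 + 5*30 = 154
Surplus = Qs - Qd = 154 - 133 = 21

21


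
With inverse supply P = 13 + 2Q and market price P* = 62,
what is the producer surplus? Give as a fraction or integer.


Minimum supply price (at Q=0): P_min = 13
Quantity supplied at P* = 62:
Q* = (62 - 13)/2 = 49/2
PS = (1/2) * Q* * (P* - P_min)
PS = (1/2) * 49/2 * (62 - 13)
PS = (1/2) * 49/2 * 49 = 2401/4

2401/4


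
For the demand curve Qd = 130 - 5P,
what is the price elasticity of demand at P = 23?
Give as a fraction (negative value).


dQ/dP = -5
At P = 23: Q = 130 - 5*23 = 15
E = (dQ/dP)(P/Q) = (-5)(23/15) = -23/3

-23/3


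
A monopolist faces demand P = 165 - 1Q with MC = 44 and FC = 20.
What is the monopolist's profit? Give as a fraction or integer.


MR = MC: 165 - 2Q = 44
Q* = 121/2
P* = 165 - 1*121/2 = 209/2
Profit = (P* - MC)*Q* - FC
= (209/2 - 44)*121/2 - 20
= 121/2*121/2 - 20
= 14641/4 - 20 = 14561/4

14561/4


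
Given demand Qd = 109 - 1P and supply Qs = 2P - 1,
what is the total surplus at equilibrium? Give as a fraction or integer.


Find equilibrium: 109 - 1P = 2P - 1
109 + 1 = 3P
P* = 110/3 = 110/3
Q* = 2*110/3 - 1 = 217/3
Inverse demand: P = 109 - Q/1, so P_max = 109
Inverse supply: P = 1/2 + Q/2, so P_min = 1/2
CS = (1/2) * 217/3 * (109 - 110/3) = 47089/18
PS = (1/2) * 217/3 * (110/3 - 1/2) = 47089/36
TS = CS + PS = 47089/18 + 47089/36 = 47089/12

47089/12


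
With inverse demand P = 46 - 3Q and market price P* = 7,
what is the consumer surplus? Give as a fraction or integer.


Maximum willingness to pay (at Q=0): P_max = 46
Quantity demanded at P* = 7:
Q* = (46 - 7)/3 = 13
CS = (1/2) * Q* * (P_max - P*)
CS = (1/2) * 13 * (46 - 7)
CS = (1/2) * 13 * 39 = 507/2

507/2


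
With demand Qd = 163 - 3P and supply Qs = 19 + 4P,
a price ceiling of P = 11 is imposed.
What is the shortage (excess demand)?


At P = 11:
Qd = 163 - 3*11 = 130
Qs = 19 + 4*11 = 63
Shortage = Qd - Qs = 130 - 63 = 67

67


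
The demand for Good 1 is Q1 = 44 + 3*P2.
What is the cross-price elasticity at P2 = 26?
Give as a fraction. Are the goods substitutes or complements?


dQ1/dP2 = 3
At P2 = 26: Q1 = 44 + 3*26 = 122
Exy = (dQ1/dP2)(P2/Q1) = 3 * 26 / 122 = 39/61
Since Exy > 0, the goods are substitutes.

39/61 (substitutes)


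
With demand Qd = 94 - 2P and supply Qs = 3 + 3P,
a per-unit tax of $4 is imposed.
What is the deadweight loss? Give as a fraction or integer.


Pre-tax equilibrium quantity: Q* = 288/5
Post-tax equilibrium quantity: Q_tax = 264/5
Reduction in quantity: Q* - Q_tax = 24/5
DWL = (1/2) * tax * (Q* - Q_tax)
DWL = (1/2) * 4 * 24/5 = 48/5

48/5


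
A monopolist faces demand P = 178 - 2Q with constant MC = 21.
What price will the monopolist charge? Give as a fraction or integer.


MR = 178 - 4Q
Set MR = MC: 178 - 4Q = 21
Q* = 157/4
Substitute into demand:
P* = 178 - 2*157/4 = 199/2

199/2


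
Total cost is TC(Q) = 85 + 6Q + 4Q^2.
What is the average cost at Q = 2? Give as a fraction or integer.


TC(2) = 85 + 6*2 + 4*2^2
TC(2) = 85 + 12 + 16 = 113
AC = TC/Q = 113/2 = 113/2

113/2


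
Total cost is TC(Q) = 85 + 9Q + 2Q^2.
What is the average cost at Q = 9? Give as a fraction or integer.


TC(9) = 85 + 9*9 + 2*9^2
TC(9) = 85 + 81 + 162 = 328
AC = TC/Q = 328/9 = 328/9

328/9


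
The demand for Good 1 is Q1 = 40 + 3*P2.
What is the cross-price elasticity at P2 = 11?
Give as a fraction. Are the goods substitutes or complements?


dQ1/dP2 = 3
At P2 = 11: Q1 = 40 + 3*11 = 73
Exy = (dQ1/dP2)(P2/Q1) = 3 * 11 / 73 = 33/73
Since Exy > 0, the goods are substitutes.

33/73 (substitutes)


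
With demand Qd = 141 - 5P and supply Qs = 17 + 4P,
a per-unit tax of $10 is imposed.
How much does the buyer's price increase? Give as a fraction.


With a per-unit tax, the buyer's price increase depends on relative slopes.
Supply slope: d = 4, Demand slope: b = 5
Buyer's price increase = d * tax / (b + d)
= 4 * 10 / (5 + 4)
= 40 / 9 = 40/9

40/9


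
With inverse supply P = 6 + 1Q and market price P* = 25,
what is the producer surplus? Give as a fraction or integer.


Minimum supply price (at Q=0): P_min = 6
Quantity supplied at P* = 25:
Q* = (25 - 6)/1 = 19
PS = (1/2) * Q* * (P* - P_min)
PS = (1/2) * 19 * (25 - 6)
PS = (1/2) * 19 * 19 = 361/2

361/2


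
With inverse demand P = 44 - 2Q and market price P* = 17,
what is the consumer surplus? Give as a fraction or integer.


Maximum willingness to pay (at Q=0): P_max = 44
Quantity demanded at P* = 17:
Q* = (44 - 17)/2 = 27/2
CS = (1/2) * Q* * (P_max - P*)
CS = (1/2) * 27/2 * (44 - 17)
CS = (1/2) * 27/2 * 27 = 729/4

729/4


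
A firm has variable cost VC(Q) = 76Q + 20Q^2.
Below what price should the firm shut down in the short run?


AVC(Q) = VC(Q)/Q = 76 + 20Q
AVC is increasing in Q, so minimum AVC is at Q -> 0+.
Min AVC = 76
The firm should shut down if P < 76.

76


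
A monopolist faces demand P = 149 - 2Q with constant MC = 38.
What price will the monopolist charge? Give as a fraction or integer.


MR = 149 - 4Q
Set MR = MC: 149 - 4Q = 38
Q* = 111/4
Substitute into demand:
P* = 149 - 2*111/4 = 187/2

187/2


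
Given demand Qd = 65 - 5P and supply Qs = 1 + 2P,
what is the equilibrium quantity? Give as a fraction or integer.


First find equilibrium price:
65 - 5P = 1 + 2P
P* = 64/7 = 64/7
Then substitute into demand:
Q* = 65 - 5 * 64/7 = 135/7

135/7


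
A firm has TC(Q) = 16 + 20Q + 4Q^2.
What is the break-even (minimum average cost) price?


AC(Q) = 16/Q + 20 + 4Q
To minimize: dAC/dQ = -16/Q^2 + 4 = 0
Q^2 = 16/4 = 4
Q* = 2
Min AC = 16/2 + 20 + 4*2
Min AC = 8 + 20 + 8 = 36

36


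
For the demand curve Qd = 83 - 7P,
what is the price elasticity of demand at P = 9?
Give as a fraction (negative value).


dQ/dP = -7
At P = 9: Q = 83 - 7*9 = 20
E = (dQ/dP)(P/Q) = (-7)(9/20) = -63/20

-63/20


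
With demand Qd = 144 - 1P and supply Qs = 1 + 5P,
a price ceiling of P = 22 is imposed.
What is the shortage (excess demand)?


At P = 22:
Qd = 144 - 1*22 = 122
Qs = 1 + 5*22 = 111
Shortage = Qd - Qs = 122 - 111 = 11

11


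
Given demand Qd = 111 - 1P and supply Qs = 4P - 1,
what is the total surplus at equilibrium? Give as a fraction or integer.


Find equilibrium: 111 - 1P = 4P - 1
111 + 1 = 5P
P* = 112/5 = 112/5
Q* = 4*112/5 - 1 = 443/5
Inverse demand: P = 111 - Q/1, so P_max = 111
Inverse supply: P = 1/4 + Q/4, so P_min = 1/4
CS = (1/2) * 443/5 * (111 - 112/5) = 196249/50
PS = (1/2) * 443/5 * (112/5 - 1/4) = 196249/200
TS = CS + PS = 196249/50 + 196249/200 = 196249/40

196249/40


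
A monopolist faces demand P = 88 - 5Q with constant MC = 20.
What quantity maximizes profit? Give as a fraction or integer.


TR = P*Q = (88 - 5Q)Q = 88Q - 5Q^2
MR = dTR/dQ = 88 - 10Q
Set MR = MC:
88 - 10Q = 20
68 = 10Q
Q* = 68/10 = 34/5

34/5


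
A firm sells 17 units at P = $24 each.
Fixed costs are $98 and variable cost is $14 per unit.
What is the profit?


Total Revenue = P * Q = 24 * 17 = $408
Total Cost = FC + VC*Q = 98 + 14*17 = $336
Profit = TR - TC = 408 - 336 = $72

$72


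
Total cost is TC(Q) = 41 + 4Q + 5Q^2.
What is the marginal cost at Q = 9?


MC = dTC/dQ = 4 + 2*5*Q
At Q = 9:
MC = 4 + 10*9
MC = 4 + 90 = 94

94


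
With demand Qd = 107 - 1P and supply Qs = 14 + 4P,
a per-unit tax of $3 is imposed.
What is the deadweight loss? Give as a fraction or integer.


Pre-tax equilibrium quantity: Q* = 442/5
Post-tax equilibrium quantity: Q_tax = 86
Reduction in quantity: Q* - Q_tax = 12/5
DWL = (1/2) * tax * (Q* - Q_tax)
DWL = (1/2) * 3 * 12/5 = 18/5

18/5


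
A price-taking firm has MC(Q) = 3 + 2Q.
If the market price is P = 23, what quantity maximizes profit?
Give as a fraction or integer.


In perfect competition, profit is maximized where P = MC.
23 = 3 + 2Q
20 = 2Q
Q* = 20/2 = 10

10


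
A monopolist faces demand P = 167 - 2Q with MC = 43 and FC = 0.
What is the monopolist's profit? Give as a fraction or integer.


MR = MC: 167 - 4Q = 43
Q* = 31
P* = 167 - 2*31 = 105
Profit = (P* - MC)*Q* - FC
= (105 - 43)*31 - 0
= 62*31 - 0
= 1922 - 0 = 1922

1922


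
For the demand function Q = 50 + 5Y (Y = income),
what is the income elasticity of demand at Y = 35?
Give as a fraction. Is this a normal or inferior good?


dQ/dY = 5
At Y = 35: Q = 50 + 5*35 = 225
Ey = (dQ/dY)(Y/Q) = 5 * 35 / 225 = 7/9
Since Ey > 0, this is a normal good.

7/9 (normal good)


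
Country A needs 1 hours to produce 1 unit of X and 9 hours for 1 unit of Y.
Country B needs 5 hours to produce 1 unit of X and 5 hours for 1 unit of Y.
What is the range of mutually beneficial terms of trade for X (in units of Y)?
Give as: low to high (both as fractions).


Opportunity cost of X for Country A = hours_X / hours_Y = 1/9 = 1/9 units of Y
Opportunity cost of X for Country B = hours_X / hours_Y = 5/5 = 1 units of Y
Terms of trade must be between the two opportunity costs.
Range: 1/9 to 1

1/9 to 1


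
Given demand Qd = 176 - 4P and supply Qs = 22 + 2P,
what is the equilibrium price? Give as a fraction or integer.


At equilibrium, Qd = Qs.
176 - 4P = 22 + 2P
176 - 22 = 4P + 2P
154 = 6P
P* = 154/6 = 77/3

77/3


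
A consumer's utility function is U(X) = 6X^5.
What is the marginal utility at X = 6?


MU = dU/dX = 6*5*X^(5-1)
MU = 30*X^4
At X = 6:
MU = 30 * 6^4
MU = 30 * 1296 = 38880

38880


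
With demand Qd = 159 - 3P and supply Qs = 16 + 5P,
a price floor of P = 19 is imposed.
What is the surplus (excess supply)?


At P = 19:
Qd = 159 - 3*19 = 102
Qs = 16 + 5*19 = 111
Surplus = Qs - Qd = 111 - 102 = 9

9


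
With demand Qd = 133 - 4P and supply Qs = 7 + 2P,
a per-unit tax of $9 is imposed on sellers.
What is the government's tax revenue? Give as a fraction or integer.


With tax on sellers, new supply: Qs' = 7 + 2(P - 9)
= 2P - 11
New equilibrium quantity:
Q_new = 37
Tax revenue = tax * Q_new = 9 * 37 = 333

333


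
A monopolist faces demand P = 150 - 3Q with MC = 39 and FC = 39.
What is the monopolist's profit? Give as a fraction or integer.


MR = MC: 150 - 6Q = 39
Q* = 37/2
P* = 150 - 3*37/2 = 189/2
Profit = (P* - MC)*Q* - FC
= (189/2 - 39)*37/2 - 39
= 111/2*37/2 - 39
= 4107/4 - 39 = 3951/4

3951/4


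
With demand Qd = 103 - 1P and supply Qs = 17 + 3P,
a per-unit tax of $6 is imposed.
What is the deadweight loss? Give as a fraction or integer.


Pre-tax equilibrium quantity: Q* = 163/2
Post-tax equilibrium quantity: Q_tax = 77
Reduction in quantity: Q* - Q_tax = 9/2
DWL = (1/2) * tax * (Q* - Q_tax)
DWL = (1/2) * 6 * 9/2 = 27/2

27/2


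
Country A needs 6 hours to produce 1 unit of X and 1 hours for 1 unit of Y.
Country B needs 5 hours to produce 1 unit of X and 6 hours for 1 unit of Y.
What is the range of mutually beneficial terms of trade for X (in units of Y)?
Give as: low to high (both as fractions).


Opportunity cost of X for Country A = hours_X / hours_Y = 6/1 = 6 units of Y
Opportunity cost of X for Country B = hours_X / hours_Y = 5/6 = 5/6 units of Y
Terms of trade must be between the two opportunity costs.
Range: 5/6 to 6

5/6 to 6


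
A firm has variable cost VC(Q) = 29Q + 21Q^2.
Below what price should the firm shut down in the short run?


AVC(Q) = VC(Q)/Q = 29 + 21Q
AVC is increasing in Q, so minimum AVC is at Q -> 0+.
Min AVC = 29
The firm should shut down if P < 29.

29


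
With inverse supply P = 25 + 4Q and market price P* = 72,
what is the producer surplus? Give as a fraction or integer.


Minimum supply price (at Q=0): P_min = 25
Quantity supplied at P* = 72:
Q* = (72 - 25)/4 = 47/4
PS = (1/2) * Q* * (P* - P_min)
PS = (1/2) * 47/4 * (72 - 25)
PS = (1/2) * 47/4 * 47 = 2209/8

2209/8


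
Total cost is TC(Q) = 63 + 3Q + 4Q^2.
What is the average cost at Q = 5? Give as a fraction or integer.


TC(5) = 63 + 3*5 + 4*5^2
TC(5) = 63 + 15 + 100 = 178
AC = TC/Q = 178/5 = 178/5

178/5


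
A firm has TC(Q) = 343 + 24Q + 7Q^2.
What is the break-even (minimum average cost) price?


AC(Q) = 343/Q + 24 + 7Q
To minimize: dAC/dQ = -343/Q^2 + 7 = 0
Q^2 = 343/7 = 49
Q* = 7
Min AC = 343/7 + 24 + 7*7
Min AC = 49 + 24 + 49 = 122

122


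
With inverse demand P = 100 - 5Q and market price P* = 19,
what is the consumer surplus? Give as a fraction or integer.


Maximum willingness to pay (at Q=0): P_max = 100
Quantity demanded at P* = 19:
Q* = (100 - 19)/5 = 81/5
CS = (1/2) * Q* * (P_max - P*)
CS = (1/2) * 81/5 * (100 - 19)
CS = (1/2) * 81/5 * 81 = 6561/10

6561/10


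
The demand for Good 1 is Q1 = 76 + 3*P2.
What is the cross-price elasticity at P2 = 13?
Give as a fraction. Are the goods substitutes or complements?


dQ1/dP2 = 3
At P2 = 13: Q1 = 76 + 3*13 = 115
Exy = (dQ1/dP2)(P2/Q1) = 3 * 13 / 115 = 39/115
Since Exy > 0, the goods are substitutes.

39/115 (substitutes)
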